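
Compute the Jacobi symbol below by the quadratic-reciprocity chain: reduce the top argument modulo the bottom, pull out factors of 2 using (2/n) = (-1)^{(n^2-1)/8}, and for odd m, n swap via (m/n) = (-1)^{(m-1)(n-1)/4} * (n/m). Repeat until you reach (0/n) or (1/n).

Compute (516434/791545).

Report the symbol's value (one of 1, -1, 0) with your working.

516434 = 2^1·258217; (2/791545) = +1 since 791545 mod 8 = 1, so (516434/791545) = (+1)^1·(258217/791545); sign now +1
reciprocity: (258217/791545) = +1·(791545/258217) since 258217 mod 4 = 1, 791545 mod 4 = 1; sign now +1
(791545/258217) = (16894/258217)   [reduce mod 258217]
16894 = 2^1·8447; (2/258217) = +1 since 258217 mod 8 = 1, so (16894/258217) = (+1)^1·(8447/258217); sign now +1
reciprocity: (8447/258217) = +1·(258217/8447) since 8447 mod 4 = 3, 258217 mod 4 = 1; sign now +1
(258217/8447) = (4807/8447)   [reduce mod 8447]
reciprocity: (4807/8447) = -1·(8447/4807) since 4807 mod 4 = 3, 8447 mod 4 = 3; sign now -1
(8447/4807) = (3640/4807)   [reduce mod 4807]
3640 = 2^3·455; (2/4807) = +1 since 4807 mod 8 = 7, so (3640/4807) = (+1)^3·(455/4807); sign now -1
reciprocity: (455/4807) = -1·(4807/455) since 455 mod 4 = 3, 4807 mod 4 = 3; sign now +1
(4807/455) = (257/455)   [reduce mod 455]
reciprocity: (257/455) = +1·(455/257) since 257 mod 4 = 1, 455 mod 4 = 3; sign now +1
(455/257) = (198/257)   [reduce mod 257]
198 = 2^1·99; (2/257) = +1 since 257 mod 8 = 1, so (198/257) = (+1)^1·(99/257); sign now +1
reciprocity: (99/257) = +1·(257/99) since 99 mod 4 = 3, 257 mod 4 = 1; sign now +1
(257/99) = (59/99)   [reduce mod 99]
reciprocity: (59/99) = -1·(99/59) since 59 mod 4 = 3, 99 mod 4 = 3; sign now -1
(99/59) = (40/59)   [reduce mod 59]
40 = 2^3·5; (2/59) = -1 since 59 mod 8 = 3, so (40/59) = (-1)^3·(5/59); sign now +1
reciprocity: (5/59) = +1·(59/5) since 5 mod 4 = 1, 59 mod 4 = 3; sign now +1
(59/5) = (4/5)   [reduce mod 5]
4 = 2^2·1; (2/5) = -1 since 5 mod 8 = 5, so (4/5) = (-1)^2·(1/5); sign now +1
(1/5) = 1; final value = sign = +1

1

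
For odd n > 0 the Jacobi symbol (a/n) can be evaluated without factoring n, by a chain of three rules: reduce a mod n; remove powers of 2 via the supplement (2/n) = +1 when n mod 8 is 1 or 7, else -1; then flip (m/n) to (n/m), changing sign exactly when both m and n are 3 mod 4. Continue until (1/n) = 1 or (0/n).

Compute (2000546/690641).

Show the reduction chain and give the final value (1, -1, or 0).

1

(2000546/690641) = (619264/690641)   [reduce mod 690641]
619264 = 2^8·2419; (2/690641) = +1 since 690641 mod 8 = 1, so (619264/690641) = (+1)^8·(2419/690641); sign now +1
reciprocity: (2419/690641) = +1·(690641/2419) since 2419 mod 4 = 3, 690641 mod 4 = 1; sign now +1
(690641/2419) = (1226/2419)   [reduce mod 2419]
1226 = 2^1·613; (2/2419) = -1 since 2419 mod 8 = 3, so (1226/2419) = (-1)^1·(613/2419); sign now -1
reciprocity: (613/2419) = +1·(2419/613) since 613 mod 4 = 1, 2419 mod 4 = 3; sign now -1
(2419/613) = (580/613)   [reduce mod 613]
580 = 2^2·145; (2/613) = -1 since 613 mod 8 = 5, so (580/613) = (-1)^2·(145/613); sign now -1
reciprocity: (145/613) = +1·(613/145) since 145 mod 4 = 1, 613 mod 4 = 1; sign now -1
(613/145) = (33/145)   [reduce mod 145]
reciprocity: (33/145) = +1·(145/33) since 33 mod 4 = 1, 145 mod 4 = 1; sign now -1
(145/33) = (13/33)   [reduce mod 33]
reciprocity: (13/33) = +1·(33/13) since 13 mod 4 = 1, 33 mod 4 = 1; sign now -1
(33/13) = (7/13)   [reduce mod 13]
reciprocity: (7/13) = +1·(13/7) since 7 mod 4 = 3, 13 mod 4 = 1; sign now -1
(13/7) = (6/7)   [reduce mod 7]
6 = 2^1·3; (2/7) = +1 since 7 mod 8 = 7, so (6/7) = (+1)^1·(3/7); sign now -1
reciprocity: (3/7) = -1·(7/3) since 3 mod 4 = 3, 7 mod 4 = 3; sign now +1
(7/3) = (1/3)   [reduce mod 3]
(1/3) = 1; final value = sign = +1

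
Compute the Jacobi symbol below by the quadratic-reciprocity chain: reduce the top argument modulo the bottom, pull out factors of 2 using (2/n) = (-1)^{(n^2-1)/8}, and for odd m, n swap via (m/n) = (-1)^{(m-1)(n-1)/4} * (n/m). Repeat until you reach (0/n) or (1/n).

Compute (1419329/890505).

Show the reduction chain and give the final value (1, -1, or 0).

(1419329/890505): 1419329 mod 890505 = 528824, so (1419329/890505) = (528824/890505)
factor out 2^3: 528824 = 2^3·66103; with 890505 mod 8 = 1, (2/890505) = +1; sign now +1; continue with (66103/890505)
flip (66103/890505) -> (890505/66103): both odd, 66103 mod 4 = 3, 890505 mod 4 = 1, so the flip contributes +1; sign now +1
(890505/66103): 890505 mod 66103 = 31166, so (890505/66103) = (31166/66103)
factor out 2^1: 31166 = 2^1·15583; with 66103 mod 8 = 7, (2/66103) = +1; sign now +1; continue with (15583/66103)
flip (15583/66103) -> (66103/15583): both odd, 15583 mod 4 = 3, 66103 mod 4 = 3, so the flip contributes -1; sign now -1
(66103/15583): 66103 mod 15583 = 3771, so (66103/15583) = (3771/15583)
flip (3771/15583) -> (15583/3771): both odd, 3771 mod 4 = 3, 15583 mod 4 = 3, so the flip contributes -1; sign now +1
(15583/3771): 15583 mod 3771 = 499, so (15583/3771) = (499/3771)
flip (499/3771) -> (3771/499): both odd, 499 mod 4 = 3, 3771 mod 4 = 3, so the flip contributes -1; sign now -1
(3771/499): 3771 mod 499 = 278, so (3771/499) = (278/499)
factor out 2^1: 278 = 2^1·139; with 499 mod 8 = 3, (2/499) = -1; sign now +1; continue with (139/499)
flip (139/499) -> (499/139): both odd, 139 mod 4 = 3, 499 mod 4 = 3, so the flip contributes -1; sign now -1
(499/139): 499 mod 139 = 82, so (499/139) = (82/139)
factor out 2^1: 82 = 2^1·41; with 139 mod 8 = 3, (2/139) = -1; sign now +1; continue with (41/139)
flip (41/139) -> (139/41): both odd, 41 mod 4 = 1, 139 mod 4 = 3, so the flip contributes +1; sign now +1
(139/41): 139 mod 41 = 16, so (139/41) = (16/41)
factor out 2^4: 16 = 2^4·1; with 41 mod 8 = 1, (2/41) = +1; sign now +1; continue with (1/41)
reached (1/41) = 1, so the symbol is +1

1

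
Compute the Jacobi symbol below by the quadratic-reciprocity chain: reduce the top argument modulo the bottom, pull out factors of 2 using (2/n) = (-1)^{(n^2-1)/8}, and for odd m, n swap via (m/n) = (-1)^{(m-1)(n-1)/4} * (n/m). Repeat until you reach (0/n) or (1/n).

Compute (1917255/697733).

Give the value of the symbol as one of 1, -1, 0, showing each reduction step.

(1917255/697733) = (521789/697733)   [reduce mod 697733]
reciprocity: (521789/697733) = +1·(697733/521789) since 521789 mod 4 = 1, 697733 mod 4 = 1; sign now +1
(697733/521789) = (175944/521789)   [reduce mod 521789]
175944 = 2^3·21993; (2/521789) = -1 since 521789 mod 8 = 5, so (175944/521789) = (-1)^3·(21993/521789); sign now -1
reciprocity: (21993/521789) = +1·(521789/21993) since 21993 mod 4 = 1, 521789 mod 4 = 1; sign now -1
(521789/21993) = (15950/21993)   [reduce mod 21993]
15950 = 2^1·7975; (2/21993) = +1 since 21993 mod 8 = 1, so (15950/21993) = (+1)^1·(7975/21993); sign now -1
reciprocity: (7975/21993) = +1·(21993/7975) since 7975 mod 4 = 3, 21993 mod 4 = 1; sign now -1
(21993/7975) = (6043/7975)   [reduce mod 7975]
reciprocity: (6043/7975) = -1·(7975/6043) since 6043 mod 4 = 3, 7975 mod 4 = 3; sign now +1
(7975/6043) = (1932/6043)   [reduce mod 6043]
1932 = 2^2·483; (2/6043) = -1 since 6043 mod 8 = 3, so (1932/6043) = (-1)^2·(483/6043); sign now +1
reciprocity: (483/6043) = -1·(6043/483) since 483 mod 4 = 3, 6043 mod 4 = 3; sign now -1
(6043/483) = (247/483)   [reduce mod 483]
reciprocity: (247/483) = -1·(483/247) since 247 mod 4 = 3, 483 mod 4 = 3; sign now +1
(483/247) = (236/247)   [reduce mod 247]
236 = 2^2·59; (2/247) = +1 since 247 mod 8 = 7, so (236/247) = (+1)^2·(59/247); sign now +1
reciprocity: (59/247) = -1·(247/59) since 59 mod 4 = 3, 247 mod 4 = 3; sign now -1
(247/59) = (11/59)   [reduce mod 59]
reciprocity: (11/59) = -1·(59/11) since 11 mod 4 = 3, 59 mod 4 = 3; sign now +1
(59/11) = (4/11)   [reduce mod 11]
4 = 2^2·1; (2/11) = -1 since 11 mod 8 = 3, so (4/11) = (-1)^2·(1/11); sign now +1
(1/11) = 1; final value = sign = +1

1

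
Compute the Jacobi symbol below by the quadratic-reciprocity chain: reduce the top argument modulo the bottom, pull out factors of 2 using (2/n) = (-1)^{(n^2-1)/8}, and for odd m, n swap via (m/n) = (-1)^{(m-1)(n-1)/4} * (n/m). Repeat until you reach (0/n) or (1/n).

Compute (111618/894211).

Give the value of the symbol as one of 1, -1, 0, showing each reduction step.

-1

111618 = 2^1·55809; (2/894211) = -1 since 894211 mod 8 = 3, so (111618/894211) = (-1)^1·(55809/894211); sign now -1
reciprocity: (55809/894211) = +1·(894211/55809) since 55809 mod 4 = 1, 894211 mod 4 = 3; sign now -1
(894211/55809) = (1267/55809)   [reduce mod 55809]
reciprocity: (1267/55809) = +1·(55809/1267) since 1267 mod 4 = 3, 55809 mod 4 = 1; sign now -1
(55809/1267) = (61/1267)   [reduce mod 1267]
reciprocity: (61/1267) = +1·(1267/61) since 61 mod 4 = 1, 1267 mod 4 = 3; sign now -1
(1267/61) = (47/61)   [reduce mod 61]
reciprocity: (47/61) = +1·(61/47) since 47 mod 4 = 3, 61 mod 4 = 1; sign now -1
(61/47) = (14/47)   [reduce mod 47]
14 = 2^1·7; (2/47) = +1 since 47 mod 8 = 7, so (14/47) = (+1)^1·(7/47); sign now -1
reciprocity: (7/47) = -1·(47/7) since 7 mod 4 = 3, 47 mod 4 = 3; sign now +1
(47/7) = (5/7)   [reduce mod 7]
reciprocity: (5/7) = +1·(7/5) since 5 mod 4 = 1, 7 mod 4 = 3; sign now +1
(7/5) = (2/5)   [reduce mod 5]
2 = 2^1·1; (2/5) = -1 since 5 mod 8 = 5, so (2/5) = (-1)^1·(1/5); sign now -1
(1/5) = 1; final value = sign = -1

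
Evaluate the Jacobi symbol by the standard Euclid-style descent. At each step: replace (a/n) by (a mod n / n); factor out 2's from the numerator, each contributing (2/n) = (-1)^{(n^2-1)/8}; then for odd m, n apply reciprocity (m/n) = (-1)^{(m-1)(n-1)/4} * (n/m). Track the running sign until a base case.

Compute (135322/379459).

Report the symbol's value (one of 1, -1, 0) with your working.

factor out 2^1: 135322 = 2^1·67661; with 379459 mod 8 = 3, (2/379459) = -1; sign now -1; continue with (67661/379459)
flip (67661/379459) -> (379459/67661): both odd, 67661 mod 4 = 1, 379459 mod 4 = 3, so the flip contributes +1; sign now -1
(379459/67661): 379459 mod 67661 = 41154, so (379459/67661) = (41154/67661)
factor out 2^1: 41154 = 2^1·20577; with 67661 mod 8 = 5, (2/67661) = -1; sign now +1; continue with (20577/67661)
flip (20577/67661) -> (67661/20577): both odd, 20577 mod 4 = 1, 67661 mod 4 = 1, so the flip contributes +1; sign now +1
(67661/20577): 67661 mod 20577 = 5930, so (67661/20577) = (5930/20577)
factor out 2^1: 5930 = 2^1·2965; with 20577 mod 8 = 1, (2/20577) = +1; sign now +1; continue with (2965/20577)
flip (2965/20577) -> (20577/2965): both odd, 2965 mod 4 = 1, 20577 mod 4 = 1, so the flip contributes +1; sign now +1
(20577/2965): 20577 mod 2965 = 2787, so (20577/2965) = (2787/2965)
flip (2787/2965) -> (2965/2787): both odd, 2787 mod 4 = 3, 2965 mod 4 = 1, so the flip contributes +1; sign now +1
(2965/2787): 2965 mod 2787 = 178, so (2965/2787) = (178/2787)
factor out 2^1: 178 = 2^1·89; with 2787 mod 8 = 3, (2/2787) = -1; sign now -1; continue with (89/2787)
flip (89/2787) -> (2787/89): both odd, 89 mod 4 = 1, 2787 mod 4 = 3, so the flip contributes +1; sign now -1
(2787/89): 2787 mod 89 = 28, so (2787/89) = (28/89)
factor out 2^2: 28 = 2^2·7; with 89 mod 8 = 1, (2/89) = +1; sign now -1; continue with (7/89)
flip (7/89) -> (89/7): both odd, 7 mod 4 = 3, 89 mod 4 = 1, so the flip contributes +1; sign now -1
(89/7): 89 mod 7 = 5, so (89/7) = (5/7)
flip (5/7) -> (7/5): both odd, 5 mod 4 = 1, 7 mod 4 = 3, so the flip contributes +1; sign now -1
(7/5): 7 mod 5 = 2, so (7/5) = (2/5)
factor out 2^1: 2 = 2^1·1; with 5 mod 8 = 5, (2/5) = -1; sign now +1; continue with (1/5)
reached (1/5) = 1, so the symbol is +1

1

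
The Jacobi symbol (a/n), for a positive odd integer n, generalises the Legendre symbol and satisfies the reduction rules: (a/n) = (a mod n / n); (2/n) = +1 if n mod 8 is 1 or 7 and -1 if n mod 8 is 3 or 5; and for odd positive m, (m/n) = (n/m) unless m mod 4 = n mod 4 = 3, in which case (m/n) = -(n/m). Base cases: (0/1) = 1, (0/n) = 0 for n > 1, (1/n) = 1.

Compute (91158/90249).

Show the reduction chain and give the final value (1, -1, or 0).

(91158/90249): 91158 mod 90249 = 909, so (91158/90249) = (909/90249)
flip (909/90249) -> (90249/909): both odd, 909 mod 4 = 1, 90249 mod 4 = 1, so the flip contributes +1; sign now +1
(90249/909): 90249 mod 909 = 258, so (90249/909) = (258/909)
factor out 2^1: 258 = 2^1·129; with 909 mod 8 = 5, (2/909) = -1; sign now -1; continue with (129/909)
flip (129/909) -> (909/129): both odd, 129 mod 4 = 1, 909 mod 4 = 1, so the flip contributes +1; sign now -1
(909/129): 909 mod 129 = 6, so (909/129) = (6/129)
factor out 2^1: 6 = 2^1·3; with 129 mod 8 = 1, (2/129) = +1; sign now -1; continue with (3/129)
flip (3/129) -> (129/3): both odd, 3 mod 4 = 3, 129 mod 4 = 1, so the flip contributes +1; sign now -1
(129/3): 129 mod 3 = 0, so (129/3) = (0/3)
reached (0/3); gcd(a, n) > 1, so (0/3) = 0 and the symbol is 0

0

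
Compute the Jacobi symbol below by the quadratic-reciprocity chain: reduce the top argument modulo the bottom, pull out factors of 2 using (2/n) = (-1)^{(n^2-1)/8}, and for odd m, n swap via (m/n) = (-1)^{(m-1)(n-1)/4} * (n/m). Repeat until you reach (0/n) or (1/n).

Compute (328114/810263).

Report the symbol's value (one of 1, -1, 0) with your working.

factor out 2^1: 328114 = 2^1·164057; with 810263 mod 8 = 7, (2/810263) = +1; sign now +1; continue with (164057/810263)
flip (164057/810263) -> (810263/164057): both odd, 164057 mod 4 = 1, 810263 mod 4 = 3, so the flip contributes +1; sign now +1
(810263/164057): 810263 mod 164057 = 154035, so (810263/164057) = (154035/164057)
flip (154035/164057) -> (164057/154035): both odd, 154035 mod 4 = 3, 164057 mod 4 = 1, so the flip contributes +1; sign now +1
(164057/154035): 164057 mod 154035 = 10022, so (164057/154035) = (10022/154035)
factor out 2^1: 10022 = 2^1·5011; with 154035 mod 8 = 3, (2/154035) = -1; sign now -1; continue with (5011/154035)
flip (5011/154035) -> (154035/5011): both odd, 5011 mod 4 = 3, 154035 mod 4 = 3, so the flip contributes -1; sign now +1
(154035/5011): 154035 mod 5011 = 3705, so (154035/5011) = (3705/5011)
flip (3705/5011) -> (5011/3705): both odd, 3705 mod 4 = 1, 5011 mod 4 = 3, so the flip contributes +1; sign now +1
(5011/3705): 5011 mod 3705 = 1306, so (5011/3705) = (1306/3705)
factor out 2^1: 1306 = 2^1·653; with 3705 mod 8 = 1, (2/3705) = +1; sign now +1; continue with (653/3705)
flip (653/3705) -> (3705/653): both odd, 653 mod 4 = 1, 3705 mod 4 = 1, so the flip contributes +1; sign now +1
(3705/653): 3705 mod 653 = 440, so (3705/653) = (440/653)
factor out 2^3: 440 = 2^3·55; with 653 mod 8 = 5, (2/653) = -1; sign now -1; continue with (55/653)
flip (55/653) -> (653/55): both odd, 55 mod 4 = 3, 653 mod 4 = 1, so the flip contributes +1; sign now -1
(653/55): 653 mod 55 = 48, so (653/55) = (48/55)
factor out 2^4: 48 = 2^4·3; with 55 mod 8 = 7, (2/55) = +1; sign now -1; continue with (3/55)
flip (3/55) -> (55/3): both odd, 3 mod 4 = 3, 55 mod 4 = 3, so the flip contributes -1; sign now +1
(55/3): 55 mod 3 = 1, so (55/3) = (1/3)
reached (1/3) = 1, so the symbol is +1

1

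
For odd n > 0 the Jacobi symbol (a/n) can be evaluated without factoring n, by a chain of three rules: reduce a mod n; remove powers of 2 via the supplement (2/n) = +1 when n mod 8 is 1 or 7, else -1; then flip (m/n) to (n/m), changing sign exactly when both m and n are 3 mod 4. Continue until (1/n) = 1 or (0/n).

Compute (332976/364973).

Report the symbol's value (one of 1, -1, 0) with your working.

0

332976 = 2^4·20811; (2/364973) = -1 since 364973 mod 8 = 5, so (332976/364973) = (-1)^4·(20811/364973); sign now +1
reciprocity: (20811/364973) = +1·(364973/20811) since 20811 mod 4 = 3, 364973 mod 4 = 1; sign now +1
(364973/20811) = (11186/20811)   [reduce mod 20811]
11186 = 2^1·5593; (2/20811) = -1 since 20811 mod 8 = 3, so (11186/20811) = (-1)^1·(5593/20811); sign now -1
reciprocity: (5593/20811) = +1·(20811/5593) since 5593 mod 4 = 1, 20811 mod 4 = 3; sign now -1
(20811/5593) = (4032/5593)   [reduce mod 5593]
4032 = 2^6·63; (2/5593) = +1 since 5593 mod 8 = 1, so (4032/5593) = (+1)^6·(63/5593); sign now -1
reciprocity: (63/5593) = +1·(5593/63) since 63 mod 4 = 3, 5593 mod 4 = 1; sign now -1
(5593/63) = (49/63)   [reduce mod 63]
reciprocity: (49/63) = +1·(63/49) since 49 mod 4 = 1, 63 mod 4 = 3; sign now -1
(63/49) = (14/49)   [reduce mod 49]
14 = 2^1·7; (2/49) = +1 since 49 mod 8 = 1, so (14/49) = (+1)^1·(7/49); sign now -1
reciprocity: (7/49) = +1·(49/7) since 7 mod 4 = 3, 49 mod 4 = 1; sign now -1
(49/7) = (0/7)   [reduce mod 7]
(0/7) = 0   [gcd(a, n) > 1]; final value = 0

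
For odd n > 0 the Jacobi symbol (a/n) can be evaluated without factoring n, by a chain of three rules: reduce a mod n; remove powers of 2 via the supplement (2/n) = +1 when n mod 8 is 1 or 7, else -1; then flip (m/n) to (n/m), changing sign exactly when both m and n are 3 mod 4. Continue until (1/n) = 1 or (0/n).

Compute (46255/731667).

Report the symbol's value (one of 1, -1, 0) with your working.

flip (46255/731667) -> (731667/46255): both odd, 46255 mod 4 = 3, 731667 mod 4 = 3, so the flip contributes -1; sign now -1
(731667/46255): 731667 mod 46255 = 37842, so (731667/46255) = (37842/46255)
factor out 2^1: 37842 = 2^1·18921; with 46255 mod 8 = 7, (2/46255) = +1; sign now -1; continue with (18921/46255)
flip (18921/46255) -> (46255/18921): both odd, 18921 mod 4 = 1, 46255 mod 4 = 3, so the flip contributes +1; sign now -1
(46255/18921): 46255 mod 18921 = 8413, so (46255/18921) = (8413/18921)
flip (8413/18921) -> (18921/8413): both odd, 8413 mod 4 = 1, 18921 mod 4 = 1, so the flip contributes +1; sign now -1
(18921/8413): 18921 mod 8413 = 2095, so (18921/8413) = (2095/8413)
flip (2095/8413) -> (8413/2095): both odd, 2095 mod 4 = 3, 8413 mod 4 = 1, so the flip contributes +1; sign now -1
(8413/2095): 8413 mod 2095 = 33, so (8413/2095) = (33/2095)
flip (33/2095) -> (2095/33): both odd, 33 mod 4 = 1, 2095 mod 4 = 3, so the flip contributes +1; sign now -1
(2095/33): 2095 mod 33 = 16, so (2095/33) = (16/33)
factor out 2^4: 16 = 2^4·1; with 33 mod 8 = 1, (2/33) = +1; sign now -1; continue with (1/33)
reached (1/33) = 1, so the symbol is -1

-1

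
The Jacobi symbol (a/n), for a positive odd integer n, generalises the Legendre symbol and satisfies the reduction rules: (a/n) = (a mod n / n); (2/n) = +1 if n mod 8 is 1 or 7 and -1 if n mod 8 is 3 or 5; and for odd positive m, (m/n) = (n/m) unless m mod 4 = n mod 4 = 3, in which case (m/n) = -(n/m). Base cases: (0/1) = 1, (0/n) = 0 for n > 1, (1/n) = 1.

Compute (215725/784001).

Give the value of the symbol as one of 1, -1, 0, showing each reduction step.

1

reciprocity: (215725/784001) = +1·(784001/215725) since 215725 mod 4 = 1, 784001 mod 4 = 1; sign now +1
(784001/215725) = (136826/215725)   [reduce mod 215725]
136826 = 2^1·68413; (2/215725) = -1 since 215725 mod 8 = 5, so (136826/215725) = (-1)^1·(68413/215725); sign now -1
reciprocity: (68413/215725) = +1·(215725/68413) since 68413 mod 4 = 1, 215725 mod 4 = 1; sign now -1
(215725/68413) = (10486/68413)   [reduce mod 68413]
10486 = 2^1·5243; (2/68413) = -1 since 68413 mod 8 = 5, so (10486/68413) = (-1)^1·(5243/68413); sign now +1
reciprocity: (5243/68413) = +1·(68413/5243) since 5243 mod 4 = 3, 68413 mod 4 = 1; sign now +1
(68413/5243) = (254/5243)   [reduce mod 5243]
254 = 2^1·127; (2/5243) = -1 since 5243 mod 8 = 3, so (254/5243) = (-1)^1·(127/5243); sign now -1
reciprocity: (127/5243) = -1·(5243/127) since 127 mod 4 = 3, 5243 mod 4 = 3; sign now +1
(5243/127) = (36/127)   [reduce mod 127]
36 = 2^2·9; (2/127) = +1 since 127 mod 8 = 7, so (36/127) = (+1)^2·(9/127); sign now +1
reciprocity: (9/127) = +1·(127/9) since 9 mod 4 = 1, 127 mod 4 = 3; sign now +1
(127/9) = (1/9)   [reduce mod 9]
(1/9) = 1; final value = sign = +1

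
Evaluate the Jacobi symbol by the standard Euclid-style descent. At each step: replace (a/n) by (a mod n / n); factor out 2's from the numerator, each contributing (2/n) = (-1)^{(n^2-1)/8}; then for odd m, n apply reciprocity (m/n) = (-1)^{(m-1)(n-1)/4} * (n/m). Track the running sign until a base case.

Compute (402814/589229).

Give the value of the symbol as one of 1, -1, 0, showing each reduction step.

1

factor out 2^1: 402814 = 2^1·201407; with 589229 mod 8 = 5, (2/589229) = -1; sign now -1; continue with (201407/589229)
flip (201407/589229) -> (589229/201407): both odd, 201407 mod 4 = 3, 589229 mod 4 = 1, so the flip contributes +1; sign now -1
(589229/201407): 589229 mod 201407 = 186415, so (589229/201407) = (186415/201407)
flip (186415/201407) -> (201407/186415): both odd, 186415 mod 4 = 3, 201407 mod 4 = 3, so the flip contributes -1; sign now +1
(201407/186415): 201407 mod 186415 = 14992, so (201407/186415) = (14992/186415)
factor out 2^4: 14992 = 2^4·937; with 186415 mod 8 = 7, (2/186415) = +1; sign now +1; continue with (937/186415)
flip (937/186415) -> (186415/937): both odd, 937 mod 4 = 1, 186415 mod 4 = 3, so the flip contributes +1; sign now +1
(186415/937): 186415 mod 937 = 889, so (186415/937) = (889/937)
flip (889/937) -> (937/889): both odd, 889 mod 4 = 1, 937 mod 4 = 1, so the flip contributes +1; sign now +1
(937/889): 937 mod 889 = 48, so (937/889) = (48/889)
factor out 2^4: 48 = 2^4·3; with 889 mod 8 = 1, (2/889) = +1; sign now +1; continue with (3/889)
flip (3/889) -> (889/3): both odd, 3 mod 4 = 3, 889 mod 4 = 1, so the flip contributes +1; sign now +1
(889/3): 889 mod 3 = 1, so (889/3) = (1/3)
reached (1/3) = 1, so the symbol is +1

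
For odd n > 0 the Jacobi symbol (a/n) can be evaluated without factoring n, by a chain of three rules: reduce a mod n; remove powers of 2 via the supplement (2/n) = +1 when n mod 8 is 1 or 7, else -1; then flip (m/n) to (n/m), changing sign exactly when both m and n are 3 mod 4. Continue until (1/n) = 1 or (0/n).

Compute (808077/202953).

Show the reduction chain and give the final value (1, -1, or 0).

(808077/202953) = (199218/202953)   [reduce mod 202953]
199218 = 2^1·99609; (2/202953) = +1 since 202953 mod 8 = 1, so (199218/202953) = (+1)^1·(99609/202953); sign now +1
reciprocity: (99609/202953) = +1·(202953/99609) since 99609 mod 4 = 1, 202953 mod 4 = 1; sign now +1
(202953/99609) = (3735/99609)   [reduce mod 99609]
reciprocity: (3735/99609) = +1·(99609/3735) since 3735 mod 4 = 3, 99609 mod 4 = 1; sign now +1
(99609/3735) = (2499/3735)   [reduce mod 3735]
reciprocity: (2499/3735) = -1·(3735/2499) since 2499 mod 4 = 3, 3735 mod 4 = 3; sign now -1
(3735/2499) = (1236/2499)   [reduce mod 2499]
1236 = 2^2·309; (2/2499) = -1 since 2499 mod 8 = 3, so (1236/2499) = (-1)^2·(309/2499); sign now -1
reciprocity: (309/2499) = +1·(2499/309) since 309 mod 4 = 1, 2499 mod 4 = 3; sign now -1
(2499/309) = (27/309)   [reduce mod 309]
reciprocity: (27/309) = +1·(309/27) since 27 mod 4 = 3, 309 mod 4 = 1; sign now -1
(309/27) = (12/27)   [reduce mod 27]
12 = 2^2·3; (2/27) = -1 since 27 mod 8 = 3, so (12/27) = (-1)^2·(3/27); sign now -1
reciprocity: (3/27) = -1·(27/3) since 3 mod 4 = 3, 27 mod 4 = 3; sign now +1
(27/3) = (0/3)   [reduce mod 3]
(0/3) = 0   [gcd(a, n) > 1]; final value = 0

0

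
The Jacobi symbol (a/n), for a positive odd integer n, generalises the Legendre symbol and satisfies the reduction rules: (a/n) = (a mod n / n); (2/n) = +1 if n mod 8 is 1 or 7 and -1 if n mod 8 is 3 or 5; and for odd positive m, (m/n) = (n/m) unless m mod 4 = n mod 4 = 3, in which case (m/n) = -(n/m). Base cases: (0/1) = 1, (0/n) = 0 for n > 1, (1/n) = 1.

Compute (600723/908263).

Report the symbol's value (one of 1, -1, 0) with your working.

1

flip (600723/908263) -> (908263/600723): both odd, 600723 mod 4 = 3, 908263 mod 4 = 3, so the flip contributes -1; sign now -1
(908263/600723): 908263 mod 600723 = 307540, so (908263/600723) = (307540/600723)
factor out 2^2: 307540 = 2^2·76885; with 600723 mod 8 = 3, (2/600723) = -1; sign now -1; continue with (76885/600723)
flip (76885/600723) -> (600723/76885): both odd, 76885 mod 4 = 1, 600723 mod 4 = 3, so the flip contributes +1; sign now -1
(600723/76885): 600723 mod 76885 = 62528, so (600723/76885) = (62528/76885)
factor out 2^6: 62528 = 2^6·977; with 76885 mod 8 = 5, (2/76885) = -1; sign now -1; continue with (977/76885)
flip (977/76885) -> (76885/977): both odd, 977 mod 4 = 1, 76885 mod 4 = 1, so the flip contributes +1; sign now -1
(76885/977): 76885 mod 977 = 679, so (76885/977) = (679/977)
flip (679/977) -> (977/679): both odd, 679 mod 4 = 3, 977 mod 4 = 1, so the flip contributes +1; sign now -1
(977/679): 977 mod 679 = 298, so (977/679) = (298/679)
factor out 2^1: 298 = 2^1·149; with 679 mod 8 = 7, (2/679) = +1; sign now -1; continue with (149/679)
flip (149/679) -> (679/149): both odd, 149 mod 4 = 1, 679 mod 4 = 3, so the flip contributes +1; sign now -1
(679/149): 679 mod 149 = 83, so (679/149) = (83/149)
flip (83/149) -> (149/83): both odd, 83 mod 4 = 3, 149 mod 4 = 1, so the flip contributes +1; sign now -1
(149/83): 149 mod 83 = 66, so (149/83) = (66/83)
factor out 2^1: 66 = 2^1·33; with 83 mod 8 = 3, (2/83) = -1; sign now +1; continue with (33/83)
flip (33/83) -> (83/33): both odd, 33 mod 4 = 1, 83 mod 4 = 3, so the flip contributes +1; sign now +1
(83/33): 83 mod 33 = 17, so (83/33) = (17/33)
flip (17/33) -> (33/17): both odd, 17 mod 4 = 1, 33 mod 4 = 1, so the flip contributes +1; sign now +1
(33/17): 33 mod 17 = 16, so (33/17) = (16/17)
factor out 2^4: 16 = 2^4·1; with 17 mod 8 = 1, (2/17) = +1; sign now +1; continue with (1/17)
reached (1/17) = 1, so the symbol is +1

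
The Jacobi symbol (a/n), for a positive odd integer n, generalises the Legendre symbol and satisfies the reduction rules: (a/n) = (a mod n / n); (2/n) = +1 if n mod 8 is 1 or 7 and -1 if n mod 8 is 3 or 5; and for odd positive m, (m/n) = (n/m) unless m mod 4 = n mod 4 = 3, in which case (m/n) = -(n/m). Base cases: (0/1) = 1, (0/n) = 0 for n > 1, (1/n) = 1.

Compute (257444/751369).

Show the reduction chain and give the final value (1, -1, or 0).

factor out 2^2: 257444 = 2^2·64361; with 751369 mod 8 = 1, (2/751369) = +1; sign now +1; continue with (64361/751369)
flip (64361/751369) -> (751369/64361): both odd, 64361 mod 4 = 1, 751369 mod 4 = 1, so the flip contributes +1; sign now +1
(751369/64361): 751369 mod 64361 = 43398, so (751369/64361) = (43398/64361)
factor out 2^1: 43398 = 2^1·21699; with 64361 mod 8 = 1, (2/64361) = +1; sign now +1; continue with (21699/64361)
flip (21699/64361) -> (64361/21699): both odd, 21699 mod 4 = 3, 64361 mod 4 = 1, so the flip contributes +1; sign now +1
(64361/21699): 64361 mod 21699 = 20963, so (64361/21699) = (20963/21699)
flip (20963/21699) -> (21699/20963): both odd, 20963 mod 4 = 3, 21699 mod 4 = 3, so the flip contributes -1; sign now -1
(21699/20963): 21699 mod 20963 = 736, so (21699/20963) = (736/20963)
factor out 2^5: 736 = 2^5·23; with 20963 mod 8 = 3, (2/20963) = -1; sign now +1; continue with (23/20963)
flip (23/20963) -> (20963/23): both odd, 23 mod 4 = 3, 20963 mod 4 = 3, so the flip contributes -1; sign now -1
(20963/23): 20963 mod 23 = 10, so (20963/23) = (10/23)
factor out 2^1: 10 = 2^1·5; with 23 mod 8 = 7, (2/23) = +1; sign now -1; continue with (5/23)
flip (5/23) -> (23/5): both odd, 5 mod 4 = 1, 23 mod 4 = 3, so the flip contributes +1; sign now -1
(23/5): 23 mod 5 = 3, so (23/5) = (3/5)
flip (3/5) -> (5/3): both odd, 3 mod 4 = 3, 5 mod 4 = 1, so the flip contributes +1; sign now -1
(5/3): 5 mod 3 = 2, so (5/3) = (2/3)
factor out 2^1: 2 = 2^1·1; with 3 mod 8 = 3, (2/3) = -1; sign now +1; continue with (1/3)
reached (1/3) = 1, so the symbol is +1

1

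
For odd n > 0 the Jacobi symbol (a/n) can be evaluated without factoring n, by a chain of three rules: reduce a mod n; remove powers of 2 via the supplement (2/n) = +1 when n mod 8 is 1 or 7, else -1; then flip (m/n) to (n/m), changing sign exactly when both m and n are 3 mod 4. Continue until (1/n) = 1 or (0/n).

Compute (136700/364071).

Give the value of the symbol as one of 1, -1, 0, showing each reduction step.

136700 = 2^2·34175; (2/364071) = +1 since 364071 mod 8 = 7, so (136700/364071) = (+1)^2·(34175/364071); sign now +1
reciprocity: (34175/364071) = -1·(364071/34175) since 34175 mod 4 = 3, 364071 mod 4 = 3; sign now -1
(364071/34175) = (22321/34175)   [reduce mod 34175]
reciprocity: (22321/34175) = +1·(34175/22321) since 22321 mod 4 = 1, 34175 mod 4 = 3; sign now -1
(34175/22321) = (11854/22321)   [reduce mod 22321]
11854 = 2^1·5927; (2/22321) = +1 since 22321 mod 8 = 1, so (11854/22321) = (+1)^1·(5927/22321); sign now -1
reciprocity: (5927/22321) = +1·(22321/5927) since 5927 mod 4 = 3, 22321 mod 4 = 1; sign now -1
(22321/5927) = (4540/5927)   [reduce mod 5927]
4540 = 2^2·1135; (2/5927) = +1 since 5927 mod 8 = 7, so (4540/5927) = (+1)^2·(1135/5927); sign now -1
reciprocity: (1135/5927) = -1·(5927/1135) since 1135 mod 4 = 3, 5927 mod 4 = 3; sign now +1
(5927/1135) = (252/1135)   [reduce mod 1135]
252 = 2^2·63; (2/1135) = +1 since 1135 mod 8 = 7, so (252/1135) = (+1)^2·(63/1135); sign now +1
reciprocity: (63/1135) = -1·(1135/63) since 63 mod 4 = 3, 1135 mod 4 = 3; sign now -1
(1135/63) = (1/63)   [reduce mod 63]
(1/63) = 1; final value = sign = -1

-1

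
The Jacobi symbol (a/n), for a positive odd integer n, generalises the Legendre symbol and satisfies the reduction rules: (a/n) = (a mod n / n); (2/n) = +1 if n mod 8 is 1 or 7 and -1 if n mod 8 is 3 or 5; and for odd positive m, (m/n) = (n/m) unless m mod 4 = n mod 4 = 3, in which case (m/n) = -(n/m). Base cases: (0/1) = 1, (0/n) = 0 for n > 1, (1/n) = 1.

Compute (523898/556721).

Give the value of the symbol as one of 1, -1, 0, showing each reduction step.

factor out 2^1: 523898 = 2^1·261949; with 556721 mod 8 = 1, (2/556721) = +1; sign now +1; continue with (261949/556721)
flip (261949/556721) -> (556721/261949): both odd, 261949 mod 4 = 1, 556721 mod 4 = 1, so the flip contributes +1; sign now +1
(556721/261949): 556721 mod 261949 = 32823, so (556721/261949) = (32823/261949)
flip (32823/261949) -> (261949/32823): both odd, 32823 mod 4 = 3, 261949 mod 4 = 1, so the flip contributes +1; sign now +1
(261949/32823): 261949 mod 32823 = 32188, so (261949/32823) = (32188/32823)
factor out 2^2: 32188 = 2^2·8047; with 32823 mod 8 = 7, (2/32823) = +1; sign now +1; continue with (8047/32823)
flip (8047/32823) -> (32823/8047): both odd, 8047 mod 4 = 3, 32823 mod 4 = 3, so the flip contributes -1; sign now -1
(32823/8047): 32823 mod 8047 = 635, so (32823/8047) = (635/8047)
flip (635/8047) -> (8047/635): both odd, 635 mod 4 = 3, 8047 mod 4 = 3, so the flip contributes -1; sign now +1
(8047/635): 8047 mod 635 = 427, so (8047/635) = (427/635)
flip (427/635) -> (635/427): both odd, 427 mod 4 = 3, 635 mod 4 = 3, so the flip contributes -1; sign now -1
(635/427): 635 mod 427 = 208, so (635/427) = (208/427)
factor out 2^4: 208 = 2^4·13; with 427 mod 8 = 3, (2/427) = -1; sign now -1; continue with (13/427)
flip (13/427) -> (427/13): both odd, 13 mod 4 = 1, 427 mod 4 = 3, so the flip contributes +1; sign now -1
(427/13): 427 mod 13 = 11, so (427/13) = (11/13)
flip (11/13) -> (13/11): both odd, 11 mod 4 = 3, 13 mod 4 = 1, so the flip contributes +1; sign now -1
(13/11): 13 mod 11 = 2, so (13/11) = (2/11)
factor out 2^1: 2 = 2^1·1; with 11 mod 8 = 3, (2/11) = -1; sign now +1; continue with (1/11)
reached (1/11) = 1, so the symbol is +1

1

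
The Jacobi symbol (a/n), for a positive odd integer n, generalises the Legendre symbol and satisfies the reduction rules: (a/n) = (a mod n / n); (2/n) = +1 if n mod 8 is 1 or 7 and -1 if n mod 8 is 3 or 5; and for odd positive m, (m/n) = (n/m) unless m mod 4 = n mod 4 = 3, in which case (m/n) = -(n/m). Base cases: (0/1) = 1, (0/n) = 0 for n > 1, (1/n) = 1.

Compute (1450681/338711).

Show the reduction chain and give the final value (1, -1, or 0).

(1450681/338711) = (95837/338711)   [reduce mod 338711]
reciprocity: (95837/338711) = +1·(338711/95837) since 95837 mod 4 = 1, 338711 mod 4 = 3; sign now +1
(338711/95837) = (51200/95837)   [reduce mod 95837]
51200 = 2^11·25; (2/95837) = -1 since 95837 mod 8 = 5, so (51200/95837) = (-1)^11·(25/95837); sign now -1
reciprocity: (25/95837) = +1·(95837/25) since 25 mod 4 = 1, 95837 mod 4 = 1; sign now -1
(95837/25) = (12/25)   [reduce mod 25]
12 = 2^2·3; (2/25) = +1 since 25 mod 8 = 1, so (12/25) = (+1)^2·(3/25); sign now -1
reciprocity: (3/25) = +1·(25/3) since 3 mod 4 = 3, 25 mod 4 = 1; sign now -1
(25/3) = (1/3)   [reduce mod 3]
(1/3) = 1; final value = sign = -1

-1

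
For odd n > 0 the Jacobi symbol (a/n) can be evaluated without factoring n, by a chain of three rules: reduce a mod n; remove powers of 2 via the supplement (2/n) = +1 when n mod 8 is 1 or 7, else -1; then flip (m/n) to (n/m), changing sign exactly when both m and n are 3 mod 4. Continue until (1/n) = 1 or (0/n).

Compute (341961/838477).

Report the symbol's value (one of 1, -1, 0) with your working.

reciprocity: (341961/838477) = +1·(838477/341961) since 341961 mod 4 = 1, 838477 mod 4 = 1; sign now +1
(838477/341961) = (154555/341961)   [reduce mod 341961]
reciprocity: (154555/341961) = +1·(341961/154555) since 154555 mod 4 = 3, 341961 mod 4 = 1; sign now +1
(341961/154555) = (32851/154555)   [reduce mod 154555]
reciprocity: (32851/154555) = -1·(154555/32851) since 32851 mod 4 = 3, 154555 mod 4 = 3; sign now -1
(154555/32851) = (23151/32851)   [reduce mod 32851]
reciprocity: (23151/32851) = -1·(32851/23151) since 23151 mod 4 = 3, 32851 mod 4 = 3; sign now +1
(32851/23151) = (9700/23151)   [reduce mod 23151]
9700 = 2^2·2425; (2/23151) = +1 since 23151 mod 8 = 7, so (9700/23151) = (+1)^2·(2425/23151); sign now +1
reciprocity: (2425/23151) = +1·(23151/2425) since 2425 mod 4 = 1, 23151 mod 4 = 3; sign now +1
(23151/2425) = (1326/2425)   [reduce mod 2425]
1326 = 2^1·663; (2/2425) = +1 since 2425 mod 8 = 1, so (1326/2425) = (+1)^1·(663/2425); sign now +1
reciprocity: (663/2425) = +1·(2425/663) since 663 mod 4 = 3, 2425 mod 4 = 1; sign now +1
(2425/663) = (436/663)   [reduce mod 663]
436 = 2^2·109; (2/663) = +1 since 663 mod 8 = 7, so (436/663) = (+1)^2·(109/663); sign now +1
reciprocity: (109/663) = +1·(663/109) since 109 mod 4 = 1, 663 mod 4 = 3; sign now +1
(663/109) = (9/109)   [reduce mod 109]
reciprocity: (9/109) = +1·(109/9) since 9 mod 4 = 1, 109 mod 4 = 1; sign now +1
(109/9) = (1/9)   [reduce mod 9]
(1/9) = 1; final value = sign = +1

1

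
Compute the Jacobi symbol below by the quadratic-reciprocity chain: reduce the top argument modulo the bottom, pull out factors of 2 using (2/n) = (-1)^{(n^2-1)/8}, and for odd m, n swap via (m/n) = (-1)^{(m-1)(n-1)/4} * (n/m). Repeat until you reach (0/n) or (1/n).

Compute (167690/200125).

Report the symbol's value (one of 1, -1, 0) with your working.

0

167690 = 2^1·83845; (2/200125) = -1 since 200125 mod 8 = 5, so (167690/200125) = (-1)^1·(83845/200125); sign now -1
reciprocity: (83845/200125) = +1·(200125/83845) since 83845 mod 4 = 1, 200125 mod 4 = 1; sign now -1
(200125/83845) = (32435/83845)   [reduce mod 83845]
reciprocity: (32435/83845) = +1·(83845/32435) since 32435 mod 4 = 3, 83845 mod 4 = 1; sign now -1
(83845/32435) = (18975/32435)   [reduce mod 32435]
reciprocity: (18975/32435) = -1·(32435/18975) since 18975 mod 4 = 3, 32435 mod 4 = 3; sign now +1
(32435/18975) = (13460/18975)   [reduce mod 18975]
13460 = 2^2·3365; (2/18975) = +1 since 18975 mod 8 = 7, so (13460/18975) = (+1)^2·(3365/18975); sign now +1
reciprocity: (3365/18975) = +1·(18975/3365) since 3365 mod 4 = 1, 18975 mod 4 = 3; sign now +1
(18975/3365) = (2150/3365)   [reduce mod 3365]
2150 = 2^1·1075; (2/3365) = -1 since 3365 mod 8 = 5, so (2150/3365) = (-1)^1·(1075/3365); sign now -1
reciprocity: (1075/3365) = +1·(3365/1075) since 1075 mod 4 = 3, 3365 mod 4 = 1; sign now -1
(3365/1075) = (140/1075)   [reduce mod 1075]
140 = 2^2·35; (2/1075) = -1 since 1075 mod 8 = 3, so (140/1075) = (-1)^2·(35/1075); sign now -1
reciprocity: (35/1075) = -1·(1075/35) since 35 mod 4 = 3, 1075 mod 4 = 3; sign now +1
(1075/35) = (25/35)   [reduce mod 35]
reciprocity: (25/35) = +1·(35/25) since 25 mod 4 = 1, 35 mod 4 = 3; sign now +1
(35/25) = (10/25)   [reduce mod 25]
10 = 2^1·5; (2/25) = +1 since 25 mod 8 = 1, so (10/25) = (+1)^1·(5/25); sign now +1
reciprocity: (5/25) = +1·(25/5) since 5 mod 4 = 1, 25 mod 4 = 1; sign now +1
(25/5) = (0/5)   [reduce mod 5]
(0/5) = 0   [gcd(a, n) > 1]; final value = 0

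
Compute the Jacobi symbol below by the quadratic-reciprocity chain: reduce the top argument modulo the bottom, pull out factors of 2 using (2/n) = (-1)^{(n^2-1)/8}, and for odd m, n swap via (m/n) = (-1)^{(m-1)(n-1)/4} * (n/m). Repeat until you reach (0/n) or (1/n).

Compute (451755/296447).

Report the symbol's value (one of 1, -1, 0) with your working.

1

(451755/296447): 451755 mod 296447 = 155308, so (451755/296447) = (155308/296447)
factor out 2^2: 155308 = 2^2·38827; with 296447 mod 8 = 7, (2/296447) = +1; sign now +1; continue with (38827/296447)
flip (38827/296447) -> (296447/38827): both odd, 38827 mod 4 = 3, 296447 mod 4 = 3, so the flip contributes -1; sign now -1
(296447/38827): 296447 mod 38827 = 24658, so (296447/38827) = (24658/38827)
factor out 2^1: 24658 = 2^1·12329; with 38827 mod 8 = 3, (2/38827) = -1; sign now +1; continue with (12329/38827)
flip (12329/38827) -> (38827/12329): both odd, 12329 mod 4 = 1, 38827 mod 4 = 3, so the flip contributes +1; sign now +1
(38827/12329): 38827 mod 12329 = 1840, so (38827/12329) = (1840/12329)
factor out 2^4: 1840 = 2^4·115; with 12329 mod 8 = 1, (2/12329) = +1; sign now +1; continue with (115/12329)
flip (115/12329) -> (12329/115): both odd, 115 mod 4 = 3, 12329 mod 4 = 1, so the flip contributes +1; sign now +1
(12329/115): 12329 mod 115 = 24, so (12329/115) = (24/115)
factor out 2^3: 24 = 2^3·3; with 115 mod 8 = 3, (2/115) = -1; sign now -1; continue with (3/115)
flip (3/115) -> (115/3): both odd, 3 mod 4 = 3, 115 mod 4 = 3, so the flip contributes -1; sign now +1
(115/3): 115 mod 3 = 1, so (115/3) = (1/3)
reached (1/3) = 1, so the symbol is +1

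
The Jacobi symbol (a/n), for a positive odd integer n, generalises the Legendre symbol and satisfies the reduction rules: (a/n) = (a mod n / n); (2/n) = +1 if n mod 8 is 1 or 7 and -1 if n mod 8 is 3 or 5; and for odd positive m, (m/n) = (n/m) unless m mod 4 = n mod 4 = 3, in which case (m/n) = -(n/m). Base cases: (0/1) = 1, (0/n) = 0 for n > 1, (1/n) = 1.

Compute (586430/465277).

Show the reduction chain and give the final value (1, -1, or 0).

1

(586430/465277) = (121153/465277)   [reduce mod 465277]
reciprocity: (121153/465277) = +1·(465277/121153) since 121153 mod 4 = 1, 465277 mod 4 = 1; sign now +1
(465277/121153) = (101818/121153)   [reduce mod 121153]
101818 = 2^1·50909; (2/121153) = +1 since 121153 mod 8 = 1, so (101818/121153) = (+1)^1·(50909/121153); sign now +1
reciprocity: (50909/121153) = +1·(121153/50909) since 50909 mod 4 = 1, 121153 mod 4 = 1; sign now +1
(121153/50909) = (19335/50909)   [reduce mod 50909]
reciprocity: (19335/50909) = +1·(50909/19335) since 19335 mod 4 = 3, 50909 mod 4 = 1; sign now +1
(50909/19335) = (12239/19335)   [reduce mod 19335]
reciprocity: (12239/19335) = -1·(19335/12239) since 12239 mod 4 = 3, 19335 mod 4 = 3; sign now -1
(19335/12239) = (7096/12239)   [reduce mod 12239]
7096 = 2^3·887; (2/12239) = +1 since 12239 mod 8 = 7, so (7096/12239) = (+1)^3·(887/12239); sign now -1
reciprocity: (887/12239) = -1·(12239/887) since 887 mod 4 = 3, 12239 mod 4 = 3; sign now +1
(12239/887) = (708/887)   [reduce mod 887]
708 = 2^2·177; (2/887) = +1 since 887 mod 8 = 7, so (708/887) = (+1)^2·(177/887); sign now +1
reciprocity: (177/887) = +1·(887/177) since 177 mod 4 = 1, 887 mod 4 = 3; sign now +1
(887/177) = (2/177)   [reduce mod 177]
2 = 2^1·1; (2/177) = +1 since 177 mod 8 = 1, so (2/177) = (+1)^1·(1/177); sign now +1
(1/177) = 1; final value = sign = +1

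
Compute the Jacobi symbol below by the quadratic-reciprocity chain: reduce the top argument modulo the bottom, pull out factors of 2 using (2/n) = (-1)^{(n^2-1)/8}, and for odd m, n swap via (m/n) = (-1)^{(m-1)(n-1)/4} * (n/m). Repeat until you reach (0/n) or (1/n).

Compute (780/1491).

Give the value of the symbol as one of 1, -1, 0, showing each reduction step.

780 = 2^2·195; (2/1491) = -1 since 1491 mod 8 = 3, so (780/1491) = (-1)^2·(195/1491); sign now +1
reciprocity: (195/1491) = -1·(1491/195) since 195 mod 4 = 3, 1491 mod 4 = 3; sign now -1
(1491/195) = (126/195)   [reduce mod 195]
126 = 2^1·63; (2/195) = -1 since 195 mod 8 = 3, so (126/195) = (-1)^1·(63/195); sign now +1
reciprocity: (63/195) = -1·(195/63) since 63 mod 4 = 3, 195 mod 4 = 3; sign now -1
(195/63) = (6/63)   [reduce mod 63]
6 = 2^1·3; (2/63) = +1 since 63 mod 8 = 7, so (6/63) = (+1)^1·(3/63); sign now -1
reciprocity: (3/63) = -1·(63/3) since 3 mod 4 = 3, 63 mod 4 = 3; sign now +1
(63/3) = (0/3)   [reduce mod 3]
(0/3) = 0   [gcd(a, n) > 1]; final value = 0

0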